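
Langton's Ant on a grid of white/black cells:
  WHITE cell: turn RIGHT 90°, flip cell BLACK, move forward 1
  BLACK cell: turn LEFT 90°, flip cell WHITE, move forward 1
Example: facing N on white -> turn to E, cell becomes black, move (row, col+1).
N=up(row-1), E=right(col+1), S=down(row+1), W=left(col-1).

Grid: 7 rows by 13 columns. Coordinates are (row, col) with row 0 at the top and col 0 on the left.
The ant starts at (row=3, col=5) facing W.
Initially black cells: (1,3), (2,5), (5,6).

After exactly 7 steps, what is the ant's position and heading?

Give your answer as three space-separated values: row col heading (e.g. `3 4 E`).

Step 1: on WHITE (3,5): turn R to N, flip to black, move to (2,5). |black|=4
Step 2: on BLACK (2,5): turn L to W, flip to white, move to (2,4). |black|=3
Step 3: on WHITE (2,4): turn R to N, flip to black, move to (1,4). |black|=4
Step 4: on WHITE (1,4): turn R to E, flip to black, move to (1,5). |black|=5
Step 5: on WHITE (1,5): turn R to S, flip to black, move to (2,5). |black|=6
Step 6: on WHITE (2,5): turn R to W, flip to black, move to (2,4). |black|=7
Step 7: on BLACK (2,4): turn L to S, flip to white, move to (3,4). |black|=6

Answer: 3 4 S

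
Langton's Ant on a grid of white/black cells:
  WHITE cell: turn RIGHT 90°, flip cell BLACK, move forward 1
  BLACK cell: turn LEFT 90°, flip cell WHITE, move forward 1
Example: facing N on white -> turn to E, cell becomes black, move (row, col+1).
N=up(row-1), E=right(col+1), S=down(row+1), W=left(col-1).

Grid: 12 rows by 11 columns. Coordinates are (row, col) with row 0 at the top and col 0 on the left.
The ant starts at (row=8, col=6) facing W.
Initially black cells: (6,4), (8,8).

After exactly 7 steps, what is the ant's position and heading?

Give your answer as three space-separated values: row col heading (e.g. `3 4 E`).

Step 1: on WHITE (8,6): turn R to N, flip to black, move to (7,6). |black|=3
Step 2: on WHITE (7,6): turn R to E, flip to black, move to (7,7). |black|=4
Step 3: on WHITE (7,7): turn R to S, flip to black, move to (8,7). |black|=5
Step 4: on WHITE (8,7): turn R to W, flip to black, move to (8,6). |black|=6
Step 5: on BLACK (8,6): turn L to S, flip to white, move to (9,6). |black|=5
Step 6: on WHITE (9,6): turn R to W, flip to black, move to (9,5). |black|=6
Step 7: on WHITE (9,5): turn R to N, flip to black, move to (8,5). |black|=7

Answer: 8 5 N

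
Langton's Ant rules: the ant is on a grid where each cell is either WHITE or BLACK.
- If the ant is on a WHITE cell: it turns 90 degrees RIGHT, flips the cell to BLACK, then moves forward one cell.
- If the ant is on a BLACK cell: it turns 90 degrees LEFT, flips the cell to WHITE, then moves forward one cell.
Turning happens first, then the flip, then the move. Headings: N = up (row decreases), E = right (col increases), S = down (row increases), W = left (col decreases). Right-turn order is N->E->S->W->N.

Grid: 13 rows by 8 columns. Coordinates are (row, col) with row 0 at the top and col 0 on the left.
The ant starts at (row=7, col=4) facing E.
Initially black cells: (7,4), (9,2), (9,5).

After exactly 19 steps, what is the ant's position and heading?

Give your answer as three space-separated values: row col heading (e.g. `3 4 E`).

Answer: 7 3 S

Derivation:
Step 1: on BLACK (7,4): turn L to N, flip to white, move to (6,4). |black|=2
Step 2: on WHITE (6,4): turn R to E, flip to black, move to (6,5). |black|=3
Step 3: on WHITE (6,5): turn R to S, flip to black, move to (7,5). |black|=4
Step 4: on WHITE (7,5): turn R to W, flip to black, move to (7,4). |black|=5
Step 5: on WHITE (7,4): turn R to N, flip to black, move to (6,4). |black|=6
Step 6: on BLACK (6,4): turn L to W, flip to white, move to (6,3). |black|=5
Step 7: on WHITE (6,3): turn R to N, flip to black, move to (5,3). |black|=6
Step 8: on WHITE (5,3): turn R to E, flip to black, move to (5,4). |black|=7
Step 9: on WHITE (5,4): turn R to S, flip to black, move to (6,4). |black|=8
Step 10: on WHITE (6,4): turn R to W, flip to black, move to (6,3). |black|=9
Step 11: on BLACK (6,3): turn L to S, flip to white, move to (7,3). |black|=8
Step 12: on WHITE (7,3): turn R to W, flip to black, move to (7,2). |black|=9
Step 13: on WHITE (7,2): turn R to N, flip to black, move to (6,2). |black|=10
Step 14: on WHITE (6,2): turn R to E, flip to black, move to (6,3). |black|=11
Step 15: on WHITE (6,3): turn R to S, flip to black, move to (7,3). |black|=12
Step 16: on BLACK (7,3): turn L to E, flip to white, move to (7,4). |black|=11
Step 17: on BLACK (7,4): turn L to N, flip to white, move to (6,4). |black|=10
Step 18: on BLACK (6,4): turn L to W, flip to white, move to (6,3). |black|=9
Step 19: on BLACK (6,3): turn L to S, flip to white, move to (7,3). |black|=8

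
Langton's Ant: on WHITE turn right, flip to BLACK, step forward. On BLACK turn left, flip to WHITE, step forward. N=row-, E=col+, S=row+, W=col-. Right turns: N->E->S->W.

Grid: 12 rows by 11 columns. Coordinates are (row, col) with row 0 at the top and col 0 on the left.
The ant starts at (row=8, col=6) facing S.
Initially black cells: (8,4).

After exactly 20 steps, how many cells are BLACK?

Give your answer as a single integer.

Step 1: on WHITE (8,6): turn R to W, flip to black, move to (8,5). |black|=2
Step 2: on WHITE (8,5): turn R to N, flip to black, move to (7,5). |black|=3
Step 3: on WHITE (7,5): turn R to E, flip to black, move to (7,6). |black|=4
Step 4: on WHITE (7,6): turn R to S, flip to black, move to (8,6). |black|=5
Step 5: on BLACK (8,6): turn L to E, flip to white, move to (8,7). |black|=4
Step 6: on WHITE (8,7): turn R to S, flip to black, move to (9,7). |black|=5
Step 7: on WHITE (9,7): turn R to W, flip to black, move to (9,6). |black|=6
Step 8: on WHITE (9,6): turn R to N, flip to black, move to (8,6). |black|=7
Step 9: on WHITE (8,6): turn R to E, flip to black, move to (8,7). |black|=8
Step 10: on BLACK (8,7): turn L to N, flip to white, move to (7,7). |black|=7
Step 11: on WHITE (7,7): turn R to E, flip to black, move to (7,8). |black|=8
Step 12: on WHITE (7,8): turn R to S, flip to black, move to (8,8). |black|=9
Step 13: on WHITE (8,8): turn R to W, flip to black, move to (8,7). |black|=10
Step 14: on WHITE (8,7): turn R to N, flip to black, move to (7,7). |black|=11
Step 15: on BLACK (7,7): turn L to W, flip to white, move to (7,6). |black|=10
Step 16: on BLACK (7,6): turn L to S, flip to white, move to (8,6). |black|=9
Step 17: on BLACK (8,6): turn L to E, flip to white, move to (8,7). |black|=8
Step 18: on BLACK (8,7): turn L to N, flip to white, move to (7,7). |black|=7
Step 19: on WHITE (7,7): turn R to E, flip to black, move to (7,8). |black|=8
Step 20: on BLACK (7,8): turn L to N, flip to white, move to (6,8). |black|=7

Answer: 7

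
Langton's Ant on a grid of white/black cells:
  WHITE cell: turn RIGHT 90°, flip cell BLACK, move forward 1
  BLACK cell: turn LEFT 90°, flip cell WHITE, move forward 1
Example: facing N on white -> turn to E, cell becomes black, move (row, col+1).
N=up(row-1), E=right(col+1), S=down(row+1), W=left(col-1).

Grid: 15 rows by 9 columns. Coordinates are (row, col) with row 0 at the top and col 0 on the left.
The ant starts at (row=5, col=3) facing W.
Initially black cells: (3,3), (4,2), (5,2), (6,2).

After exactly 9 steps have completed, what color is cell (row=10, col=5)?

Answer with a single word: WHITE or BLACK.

Step 1: on WHITE (5,3): turn R to N, flip to black, move to (4,3). |black|=5
Step 2: on WHITE (4,3): turn R to E, flip to black, move to (4,4). |black|=6
Step 3: on WHITE (4,4): turn R to S, flip to black, move to (5,4). |black|=7
Step 4: on WHITE (5,4): turn R to W, flip to black, move to (5,3). |black|=8
Step 5: on BLACK (5,3): turn L to S, flip to white, move to (6,3). |black|=7
Step 6: on WHITE (6,3): turn R to W, flip to black, move to (6,2). |black|=8
Step 7: on BLACK (6,2): turn L to S, flip to white, move to (7,2). |black|=7
Step 8: on WHITE (7,2): turn R to W, flip to black, move to (7,1). |black|=8
Step 9: on WHITE (7,1): turn R to N, flip to black, move to (6,1). |black|=9

Answer: WHITE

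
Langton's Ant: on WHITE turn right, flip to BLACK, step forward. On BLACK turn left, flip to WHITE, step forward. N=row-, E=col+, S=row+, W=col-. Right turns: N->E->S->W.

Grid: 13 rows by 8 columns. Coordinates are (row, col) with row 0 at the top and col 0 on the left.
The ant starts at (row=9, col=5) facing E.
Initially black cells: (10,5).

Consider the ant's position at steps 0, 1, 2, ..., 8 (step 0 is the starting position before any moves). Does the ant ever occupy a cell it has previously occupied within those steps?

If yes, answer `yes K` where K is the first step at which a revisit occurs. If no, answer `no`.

Answer: yes 5

Derivation:
Step 1: on WHITE (9,5): turn R to S, flip to black, move to (10,5). |black|=2 — new cell
Step 2: on BLACK (10,5): turn L to E, flip to white, move to (10,6). |black|=1 — new cell
Step 3: on WHITE (10,6): turn R to S, flip to black, move to (11,6). |black|=2 — new cell
Step 4: on WHITE (11,6): turn R to W, flip to black, move to (11,5). |black|=3 — new cell
Step 5: on WHITE (11,5): turn R to N, flip to black, move to (10,5). |black|=4 — REVISIT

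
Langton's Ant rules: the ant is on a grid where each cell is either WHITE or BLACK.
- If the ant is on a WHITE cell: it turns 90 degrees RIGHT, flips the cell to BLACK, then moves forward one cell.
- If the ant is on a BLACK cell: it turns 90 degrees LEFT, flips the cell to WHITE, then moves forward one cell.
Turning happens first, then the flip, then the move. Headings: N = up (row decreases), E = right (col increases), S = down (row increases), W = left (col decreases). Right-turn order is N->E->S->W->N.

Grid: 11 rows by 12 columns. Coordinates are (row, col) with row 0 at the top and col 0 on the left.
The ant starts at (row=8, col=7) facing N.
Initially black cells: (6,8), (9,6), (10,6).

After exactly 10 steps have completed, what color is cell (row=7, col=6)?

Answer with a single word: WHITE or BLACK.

Answer: BLACK

Derivation:
Step 1: on WHITE (8,7): turn R to E, flip to black, move to (8,8). |black|=4
Step 2: on WHITE (8,8): turn R to S, flip to black, move to (9,8). |black|=5
Step 3: on WHITE (9,8): turn R to W, flip to black, move to (9,7). |black|=6
Step 4: on WHITE (9,7): turn R to N, flip to black, move to (8,7). |black|=7
Step 5: on BLACK (8,7): turn L to W, flip to white, move to (8,6). |black|=6
Step 6: on WHITE (8,6): turn R to N, flip to black, move to (7,6). |black|=7
Step 7: on WHITE (7,6): turn R to E, flip to black, move to (7,7). |black|=8
Step 8: on WHITE (7,7): turn R to S, flip to black, move to (8,7). |black|=9
Step 9: on WHITE (8,7): turn R to W, flip to black, move to (8,6). |black|=10
Step 10: on BLACK (8,6): turn L to S, flip to white, move to (9,6). |black|=9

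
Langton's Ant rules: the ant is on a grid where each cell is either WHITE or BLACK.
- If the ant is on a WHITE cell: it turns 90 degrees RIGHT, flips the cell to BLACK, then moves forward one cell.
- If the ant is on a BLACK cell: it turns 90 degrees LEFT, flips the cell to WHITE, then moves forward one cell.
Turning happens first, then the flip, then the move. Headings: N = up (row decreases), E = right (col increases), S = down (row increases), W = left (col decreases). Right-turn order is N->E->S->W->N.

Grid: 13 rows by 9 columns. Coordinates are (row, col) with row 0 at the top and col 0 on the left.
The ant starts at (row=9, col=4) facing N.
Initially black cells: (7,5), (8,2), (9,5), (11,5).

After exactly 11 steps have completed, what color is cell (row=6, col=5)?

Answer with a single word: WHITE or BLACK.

Answer: BLACK

Derivation:
Step 1: on WHITE (9,4): turn R to E, flip to black, move to (9,5). |black|=5
Step 2: on BLACK (9,5): turn L to N, flip to white, move to (8,5). |black|=4
Step 3: on WHITE (8,5): turn R to E, flip to black, move to (8,6). |black|=5
Step 4: on WHITE (8,6): turn R to S, flip to black, move to (9,6). |black|=6
Step 5: on WHITE (9,6): turn R to W, flip to black, move to (9,5). |black|=7
Step 6: on WHITE (9,5): turn R to N, flip to black, move to (8,5). |black|=8
Step 7: on BLACK (8,5): turn L to W, flip to white, move to (8,4). |black|=7
Step 8: on WHITE (8,4): turn R to N, flip to black, move to (7,4). |black|=8
Step 9: on WHITE (7,4): turn R to E, flip to black, move to (7,5). |black|=9
Step 10: on BLACK (7,5): turn L to N, flip to white, move to (6,5). |black|=8
Step 11: on WHITE (6,5): turn R to E, flip to black, move to (6,6). |black|=9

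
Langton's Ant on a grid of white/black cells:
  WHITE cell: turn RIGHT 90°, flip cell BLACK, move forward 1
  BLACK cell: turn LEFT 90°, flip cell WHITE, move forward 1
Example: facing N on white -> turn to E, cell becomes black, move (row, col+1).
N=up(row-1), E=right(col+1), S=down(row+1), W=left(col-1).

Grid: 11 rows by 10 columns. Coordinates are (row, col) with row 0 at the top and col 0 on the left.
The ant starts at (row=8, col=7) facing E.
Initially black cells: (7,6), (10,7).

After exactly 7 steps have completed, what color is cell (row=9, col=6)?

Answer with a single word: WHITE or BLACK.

Answer: BLACK

Derivation:
Step 1: on WHITE (8,7): turn R to S, flip to black, move to (9,7). |black|=3
Step 2: on WHITE (9,7): turn R to W, flip to black, move to (9,6). |black|=4
Step 3: on WHITE (9,6): turn R to N, flip to black, move to (8,6). |black|=5
Step 4: on WHITE (8,6): turn R to E, flip to black, move to (8,7). |black|=6
Step 5: on BLACK (8,7): turn L to N, flip to white, move to (7,7). |black|=5
Step 6: on WHITE (7,7): turn R to E, flip to black, move to (7,8). |black|=6
Step 7: on WHITE (7,8): turn R to S, flip to black, move to (8,8). |black|=7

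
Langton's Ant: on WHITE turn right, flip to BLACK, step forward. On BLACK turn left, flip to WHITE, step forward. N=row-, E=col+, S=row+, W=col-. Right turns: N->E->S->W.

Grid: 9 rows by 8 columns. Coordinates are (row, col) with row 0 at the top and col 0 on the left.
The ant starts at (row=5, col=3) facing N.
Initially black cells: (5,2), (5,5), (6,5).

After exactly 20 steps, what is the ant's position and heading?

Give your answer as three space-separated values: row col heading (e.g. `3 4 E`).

Answer: 7 5 S

Derivation:
Step 1: on WHITE (5,3): turn R to E, flip to black, move to (5,4). |black|=4
Step 2: on WHITE (5,4): turn R to S, flip to black, move to (6,4). |black|=5
Step 3: on WHITE (6,4): turn R to W, flip to black, move to (6,3). |black|=6
Step 4: on WHITE (6,3): turn R to N, flip to black, move to (5,3). |black|=7
Step 5: on BLACK (5,3): turn L to W, flip to white, move to (5,2). |black|=6
Step 6: on BLACK (5,2): turn L to S, flip to white, move to (6,2). |black|=5
Step 7: on WHITE (6,2): turn R to W, flip to black, move to (6,1). |black|=6
Step 8: on WHITE (6,1): turn R to N, flip to black, move to (5,1). |black|=7
Step 9: on WHITE (5,1): turn R to E, flip to black, move to (5,2). |black|=8
Step 10: on WHITE (5,2): turn R to S, flip to black, move to (6,2). |black|=9
Step 11: on BLACK (6,2): turn L to E, flip to white, move to (6,3). |black|=8
Step 12: on BLACK (6,3): turn L to N, flip to white, move to (5,3). |black|=7
Step 13: on WHITE (5,3): turn R to E, flip to black, move to (5,4). |black|=8
Step 14: on BLACK (5,4): turn L to N, flip to white, move to (4,4). |black|=7
Step 15: on WHITE (4,4): turn R to E, flip to black, move to (4,5). |black|=8
Step 16: on WHITE (4,5): turn R to S, flip to black, move to (5,5). |black|=9
Step 17: on BLACK (5,5): turn L to E, flip to white, move to (5,6). |black|=8
Step 18: on WHITE (5,6): turn R to S, flip to black, move to (6,6). |black|=9
Step 19: on WHITE (6,6): turn R to W, flip to black, move to (6,5). |black|=10
Step 20: on BLACK (6,5): turn L to S, flip to white, move to (7,5). |black|=9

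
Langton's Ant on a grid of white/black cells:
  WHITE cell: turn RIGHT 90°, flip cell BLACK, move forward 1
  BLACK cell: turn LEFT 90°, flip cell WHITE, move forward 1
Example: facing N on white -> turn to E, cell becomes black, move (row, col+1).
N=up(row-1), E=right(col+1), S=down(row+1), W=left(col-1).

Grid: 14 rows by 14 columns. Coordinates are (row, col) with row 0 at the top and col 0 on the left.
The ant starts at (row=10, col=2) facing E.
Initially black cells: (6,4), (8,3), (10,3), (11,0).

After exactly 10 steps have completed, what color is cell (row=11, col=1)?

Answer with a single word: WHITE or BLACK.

Answer: BLACK

Derivation:
Step 1: on WHITE (10,2): turn R to S, flip to black, move to (11,2). |black|=5
Step 2: on WHITE (11,2): turn R to W, flip to black, move to (11,1). |black|=6
Step 3: on WHITE (11,1): turn R to N, flip to black, move to (10,1). |black|=7
Step 4: on WHITE (10,1): turn R to E, flip to black, move to (10,2). |black|=8
Step 5: on BLACK (10,2): turn L to N, flip to white, move to (9,2). |black|=7
Step 6: on WHITE (9,2): turn R to E, flip to black, move to (9,3). |black|=8
Step 7: on WHITE (9,3): turn R to S, flip to black, move to (10,3). |black|=9
Step 8: on BLACK (10,3): turn L to E, flip to white, move to (10,4). |black|=8
Step 9: on WHITE (10,4): turn R to S, flip to black, move to (11,4). |black|=9
Step 10: on WHITE (11,4): turn R to W, flip to black, move to (11,3). |black|=10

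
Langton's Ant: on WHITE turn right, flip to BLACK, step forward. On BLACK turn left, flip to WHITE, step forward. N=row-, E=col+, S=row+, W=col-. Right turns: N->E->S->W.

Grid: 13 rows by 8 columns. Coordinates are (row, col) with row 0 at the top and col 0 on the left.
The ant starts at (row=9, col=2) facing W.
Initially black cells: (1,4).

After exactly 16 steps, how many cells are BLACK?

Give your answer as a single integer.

Step 1: on WHITE (9,2): turn R to N, flip to black, move to (8,2). |black|=2
Step 2: on WHITE (8,2): turn R to E, flip to black, move to (8,3). |black|=3
Step 3: on WHITE (8,3): turn R to S, flip to black, move to (9,3). |black|=4
Step 4: on WHITE (9,3): turn R to W, flip to black, move to (9,2). |black|=5
Step 5: on BLACK (9,2): turn L to S, flip to white, move to (10,2). |black|=4
Step 6: on WHITE (10,2): turn R to W, flip to black, move to (10,1). |black|=5
Step 7: on WHITE (10,1): turn R to N, flip to black, move to (9,1). |black|=6
Step 8: on WHITE (9,1): turn R to E, flip to black, move to (9,2). |black|=7
Step 9: on WHITE (9,2): turn R to S, flip to black, move to (10,2). |black|=8
Step 10: on BLACK (10,2): turn L to E, flip to white, move to (10,3). |black|=7
Step 11: on WHITE (10,3): turn R to S, flip to black, move to (11,3). |black|=8
Step 12: on WHITE (11,3): turn R to W, flip to black, move to (11,2). |black|=9
Step 13: on WHITE (11,2): turn R to N, flip to black, move to (10,2). |black|=10
Step 14: on WHITE (10,2): turn R to E, flip to black, move to (10,3). |black|=11
Step 15: on BLACK (10,3): turn L to N, flip to white, move to (9,3). |black|=10
Step 16: on BLACK (9,3): turn L to W, flip to white, move to (9,2). |black|=9

Answer: 9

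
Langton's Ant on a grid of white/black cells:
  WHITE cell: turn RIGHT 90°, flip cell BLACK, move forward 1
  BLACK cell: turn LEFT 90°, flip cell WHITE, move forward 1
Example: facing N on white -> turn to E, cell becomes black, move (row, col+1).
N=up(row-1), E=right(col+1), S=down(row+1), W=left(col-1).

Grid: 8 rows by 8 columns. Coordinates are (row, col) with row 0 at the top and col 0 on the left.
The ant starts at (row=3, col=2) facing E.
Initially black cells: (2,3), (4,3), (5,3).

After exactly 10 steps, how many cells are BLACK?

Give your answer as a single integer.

Answer: 9

Derivation:
Step 1: on WHITE (3,2): turn R to S, flip to black, move to (4,2). |black|=4
Step 2: on WHITE (4,2): turn R to W, flip to black, move to (4,1). |black|=5
Step 3: on WHITE (4,1): turn R to N, flip to black, move to (3,1). |black|=6
Step 4: on WHITE (3,1): turn R to E, flip to black, move to (3,2). |black|=7
Step 5: on BLACK (3,2): turn L to N, flip to white, move to (2,2). |black|=6
Step 6: on WHITE (2,2): turn R to E, flip to black, move to (2,3). |black|=7
Step 7: on BLACK (2,3): turn L to N, flip to white, move to (1,3). |black|=6
Step 8: on WHITE (1,3): turn R to E, flip to black, move to (1,4). |black|=7
Step 9: on WHITE (1,4): turn R to S, flip to black, move to (2,4). |black|=8
Step 10: on WHITE (2,4): turn R to W, flip to black, move to (2,3). |black|=9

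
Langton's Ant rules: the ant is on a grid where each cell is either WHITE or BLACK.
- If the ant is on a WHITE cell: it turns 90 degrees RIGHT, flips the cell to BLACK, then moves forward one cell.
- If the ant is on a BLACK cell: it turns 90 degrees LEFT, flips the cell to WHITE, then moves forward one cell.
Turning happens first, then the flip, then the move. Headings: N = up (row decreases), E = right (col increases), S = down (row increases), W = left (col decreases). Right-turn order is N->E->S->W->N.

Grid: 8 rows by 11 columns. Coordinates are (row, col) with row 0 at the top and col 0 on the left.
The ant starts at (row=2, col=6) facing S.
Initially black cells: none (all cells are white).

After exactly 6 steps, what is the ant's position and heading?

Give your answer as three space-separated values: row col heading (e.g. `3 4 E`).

Answer: 3 7 S

Derivation:
Step 1: on WHITE (2,6): turn R to W, flip to black, move to (2,5). |black|=1
Step 2: on WHITE (2,5): turn R to N, flip to black, move to (1,5). |black|=2
Step 3: on WHITE (1,5): turn R to E, flip to black, move to (1,6). |black|=3
Step 4: on WHITE (1,6): turn R to S, flip to black, move to (2,6). |black|=4
Step 5: on BLACK (2,6): turn L to E, flip to white, move to (2,7). |black|=3
Step 6: on WHITE (2,7): turn R to S, flip to black, move to (3,7). |black|=4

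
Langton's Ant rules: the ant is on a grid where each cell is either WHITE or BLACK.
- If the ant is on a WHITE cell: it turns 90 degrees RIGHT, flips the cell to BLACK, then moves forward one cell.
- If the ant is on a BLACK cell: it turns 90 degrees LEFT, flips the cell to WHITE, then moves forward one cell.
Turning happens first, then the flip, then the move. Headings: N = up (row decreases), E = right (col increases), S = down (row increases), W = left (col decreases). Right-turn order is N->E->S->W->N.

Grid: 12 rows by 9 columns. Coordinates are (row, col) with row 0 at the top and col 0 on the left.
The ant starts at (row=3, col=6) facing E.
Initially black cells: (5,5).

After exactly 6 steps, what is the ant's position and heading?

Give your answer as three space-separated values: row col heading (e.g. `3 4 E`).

Step 1: on WHITE (3,6): turn R to S, flip to black, move to (4,6). |black|=2
Step 2: on WHITE (4,6): turn R to W, flip to black, move to (4,5). |black|=3
Step 3: on WHITE (4,5): turn R to N, flip to black, move to (3,5). |black|=4
Step 4: on WHITE (3,5): turn R to E, flip to black, move to (3,6). |black|=5
Step 5: on BLACK (3,6): turn L to N, flip to white, move to (2,6). |black|=4
Step 6: on WHITE (2,6): turn R to E, flip to black, move to (2,7). |black|=5

Answer: 2 7 E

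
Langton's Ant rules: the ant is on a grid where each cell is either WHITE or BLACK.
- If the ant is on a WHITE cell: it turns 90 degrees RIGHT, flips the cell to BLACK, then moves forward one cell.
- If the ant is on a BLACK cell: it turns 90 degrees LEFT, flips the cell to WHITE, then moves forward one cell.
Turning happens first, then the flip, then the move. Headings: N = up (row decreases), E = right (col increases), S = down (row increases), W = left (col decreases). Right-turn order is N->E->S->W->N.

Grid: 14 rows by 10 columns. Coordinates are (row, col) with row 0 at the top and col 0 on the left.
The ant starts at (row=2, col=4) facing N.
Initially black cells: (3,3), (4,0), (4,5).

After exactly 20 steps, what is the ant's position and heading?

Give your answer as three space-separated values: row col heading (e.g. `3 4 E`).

Answer: 2 2 S

Derivation:
Step 1: on WHITE (2,4): turn R to E, flip to black, move to (2,5). |black|=4
Step 2: on WHITE (2,5): turn R to S, flip to black, move to (3,5). |black|=5
Step 3: on WHITE (3,5): turn R to W, flip to black, move to (3,4). |black|=6
Step 4: on WHITE (3,4): turn R to N, flip to black, move to (2,4). |black|=7
Step 5: on BLACK (2,4): turn L to W, flip to white, move to (2,3). |black|=6
Step 6: on WHITE (2,3): turn R to N, flip to black, move to (1,3). |black|=7
Step 7: on WHITE (1,3): turn R to E, flip to black, move to (1,4). |black|=8
Step 8: on WHITE (1,4): turn R to S, flip to black, move to (2,4). |black|=9
Step 9: on WHITE (2,4): turn R to W, flip to black, move to (2,3). |black|=10
Step 10: on BLACK (2,3): turn L to S, flip to white, move to (3,3). |black|=9
Step 11: on BLACK (3,3): turn L to E, flip to white, move to (3,4). |black|=8
Step 12: on BLACK (3,4): turn L to N, flip to white, move to (2,4). |black|=7
Step 13: on BLACK (2,4): turn L to W, flip to white, move to (2,3). |black|=6
Step 14: on WHITE (2,3): turn R to N, flip to black, move to (1,3). |black|=7
Step 15: on BLACK (1,3): turn L to W, flip to white, move to (1,2). |black|=6
Step 16: on WHITE (1,2): turn R to N, flip to black, move to (0,2). |black|=7
Step 17: on WHITE (0,2): turn R to E, flip to black, move to (0,3). |black|=8
Step 18: on WHITE (0,3): turn R to S, flip to black, move to (1,3). |black|=9
Step 19: on WHITE (1,3): turn R to W, flip to black, move to (1,2). |black|=10
Step 20: on BLACK (1,2): turn L to S, flip to white, move to (2,2). |black|=9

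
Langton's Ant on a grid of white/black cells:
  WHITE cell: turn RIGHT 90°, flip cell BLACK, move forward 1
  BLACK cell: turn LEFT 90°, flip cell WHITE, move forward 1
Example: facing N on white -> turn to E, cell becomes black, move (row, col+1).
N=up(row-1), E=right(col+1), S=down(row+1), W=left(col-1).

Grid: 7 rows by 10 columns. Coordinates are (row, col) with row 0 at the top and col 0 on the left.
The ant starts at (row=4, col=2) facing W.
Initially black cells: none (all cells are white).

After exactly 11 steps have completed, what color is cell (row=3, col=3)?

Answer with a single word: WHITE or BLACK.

Step 1: on WHITE (4,2): turn R to N, flip to black, move to (3,2). |black|=1
Step 2: on WHITE (3,2): turn R to E, flip to black, move to (3,3). |black|=2
Step 3: on WHITE (3,3): turn R to S, flip to black, move to (4,3). |black|=3
Step 4: on WHITE (4,3): turn R to W, flip to black, move to (4,2). |black|=4
Step 5: on BLACK (4,2): turn L to S, flip to white, move to (5,2). |black|=3
Step 6: on WHITE (5,2): turn R to W, flip to black, move to (5,1). |black|=4
Step 7: on WHITE (5,1): turn R to N, flip to black, move to (4,1). |black|=5
Step 8: on WHITE (4,1): turn R to E, flip to black, move to (4,2). |black|=6
Step 9: on WHITE (4,2): turn R to S, flip to black, move to (5,2). |black|=7
Step 10: on BLACK (5,2): turn L to E, flip to white, move to (5,3). |black|=6
Step 11: on WHITE (5,3): turn R to S, flip to black, move to (6,3). |black|=7

Answer: BLACK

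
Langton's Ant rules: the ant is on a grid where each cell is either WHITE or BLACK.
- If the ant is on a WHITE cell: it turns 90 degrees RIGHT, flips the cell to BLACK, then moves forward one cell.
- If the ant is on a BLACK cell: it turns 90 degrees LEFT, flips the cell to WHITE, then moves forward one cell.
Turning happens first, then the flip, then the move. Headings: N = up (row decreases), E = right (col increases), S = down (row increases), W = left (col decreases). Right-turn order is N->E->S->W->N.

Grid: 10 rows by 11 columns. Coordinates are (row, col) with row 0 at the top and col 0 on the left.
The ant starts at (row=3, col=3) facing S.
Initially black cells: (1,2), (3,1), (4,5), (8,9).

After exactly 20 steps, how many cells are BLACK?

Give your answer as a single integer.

Answer: 10

Derivation:
Step 1: on WHITE (3,3): turn R to W, flip to black, move to (3,2). |black|=5
Step 2: on WHITE (3,2): turn R to N, flip to black, move to (2,2). |black|=6
Step 3: on WHITE (2,2): turn R to E, flip to black, move to (2,3). |black|=7
Step 4: on WHITE (2,3): turn R to S, flip to black, move to (3,3). |black|=8
Step 5: on BLACK (3,3): turn L to E, flip to white, move to (3,4). |black|=7
Step 6: on WHITE (3,4): turn R to S, flip to black, move to (4,4). |black|=8
Step 7: on WHITE (4,4): turn R to W, flip to black, move to (4,3). |black|=9
Step 8: on WHITE (4,3): turn R to N, flip to black, move to (3,3). |black|=10
Step 9: on WHITE (3,3): turn R to E, flip to black, move to (3,4). |black|=11
Step 10: on BLACK (3,4): turn L to N, flip to white, move to (2,4). |black|=10
Step 11: on WHITE (2,4): turn R to E, flip to black, move to (2,5). |black|=11
Step 12: on WHITE (2,5): turn R to S, flip to black, move to (3,5). |black|=12
Step 13: on WHITE (3,5): turn R to W, flip to black, move to (3,4). |black|=13
Step 14: on WHITE (3,4): turn R to N, flip to black, move to (2,4). |black|=14
Step 15: on BLACK (2,4): turn L to W, flip to white, move to (2,3). |black|=13
Step 16: on BLACK (2,3): turn L to S, flip to white, move to (3,3). |black|=12
Step 17: on BLACK (3,3): turn L to E, flip to white, move to (3,4). |black|=11
Step 18: on BLACK (3,4): turn L to N, flip to white, move to (2,4). |black|=10
Step 19: on WHITE (2,4): turn R to E, flip to black, move to (2,5). |black|=11
Step 20: on BLACK (2,5): turn L to N, flip to white, move to (1,5). |black|=10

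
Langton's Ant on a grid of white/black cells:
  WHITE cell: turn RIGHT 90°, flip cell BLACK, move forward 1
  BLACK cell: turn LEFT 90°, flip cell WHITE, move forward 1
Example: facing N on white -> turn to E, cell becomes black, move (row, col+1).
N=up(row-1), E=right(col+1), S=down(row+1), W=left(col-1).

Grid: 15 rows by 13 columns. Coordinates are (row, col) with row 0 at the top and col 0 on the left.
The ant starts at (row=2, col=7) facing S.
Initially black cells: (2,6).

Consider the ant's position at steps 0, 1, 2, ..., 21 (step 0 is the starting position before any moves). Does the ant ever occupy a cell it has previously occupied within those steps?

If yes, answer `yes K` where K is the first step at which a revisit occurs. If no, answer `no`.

Step 1: on WHITE (2,7): turn R to W, flip to black, move to (2,6). |black|=2 — new cell
Step 2: on BLACK (2,6): turn L to S, flip to white, move to (3,6). |black|=1 — new cell
Step 3: on WHITE (3,6): turn R to W, flip to black, move to (3,5). |black|=2 — new cell
Step 4: on WHITE (3,5): turn R to N, flip to black, move to (2,5). |black|=3 — new cell
Step 5: on WHITE (2,5): turn R to E, flip to black, move to (2,6). |black|=4 — REVISIT

Answer: yes 5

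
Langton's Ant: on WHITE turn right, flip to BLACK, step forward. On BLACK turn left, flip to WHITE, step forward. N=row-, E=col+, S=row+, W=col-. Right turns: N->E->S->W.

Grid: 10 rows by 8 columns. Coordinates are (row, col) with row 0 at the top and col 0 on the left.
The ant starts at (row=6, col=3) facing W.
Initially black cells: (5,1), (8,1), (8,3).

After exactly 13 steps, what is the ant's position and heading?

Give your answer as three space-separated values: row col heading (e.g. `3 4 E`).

Answer: 9 3 S

Derivation:
Step 1: on WHITE (6,3): turn R to N, flip to black, move to (5,3). |black|=4
Step 2: on WHITE (5,3): turn R to E, flip to black, move to (5,4). |black|=5
Step 3: on WHITE (5,4): turn R to S, flip to black, move to (6,4). |black|=6
Step 4: on WHITE (6,4): turn R to W, flip to black, move to (6,3). |black|=7
Step 5: on BLACK (6,3): turn L to S, flip to white, move to (7,3). |black|=6
Step 6: on WHITE (7,3): turn R to W, flip to black, move to (7,2). |black|=7
Step 7: on WHITE (7,2): turn R to N, flip to black, move to (6,2). |black|=8
Step 8: on WHITE (6,2): turn R to E, flip to black, move to (6,3). |black|=9
Step 9: on WHITE (6,3): turn R to S, flip to black, move to (7,3). |black|=10
Step 10: on BLACK (7,3): turn L to E, flip to white, move to (7,4). |black|=9
Step 11: on WHITE (7,4): turn R to S, flip to black, move to (8,4). |black|=10
Step 12: on WHITE (8,4): turn R to W, flip to black, move to (8,3). |black|=11
Step 13: on BLACK (8,3): turn L to S, flip to white, move to (9,3). |black|=10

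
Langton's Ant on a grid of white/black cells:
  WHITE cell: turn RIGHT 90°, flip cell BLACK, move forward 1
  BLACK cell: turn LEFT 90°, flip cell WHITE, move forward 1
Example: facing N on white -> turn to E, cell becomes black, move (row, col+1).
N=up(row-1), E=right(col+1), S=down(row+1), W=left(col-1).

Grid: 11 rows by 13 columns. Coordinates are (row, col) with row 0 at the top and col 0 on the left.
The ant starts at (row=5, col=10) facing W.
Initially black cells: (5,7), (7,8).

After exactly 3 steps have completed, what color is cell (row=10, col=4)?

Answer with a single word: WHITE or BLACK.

Answer: WHITE

Derivation:
Step 1: on WHITE (5,10): turn R to N, flip to black, move to (4,10). |black|=3
Step 2: on WHITE (4,10): turn R to E, flip to black, move to (4,11). |black|=4
Step 3: on WHITE (4,11): turn R to S, flip to black, move to (5,11). |black|=5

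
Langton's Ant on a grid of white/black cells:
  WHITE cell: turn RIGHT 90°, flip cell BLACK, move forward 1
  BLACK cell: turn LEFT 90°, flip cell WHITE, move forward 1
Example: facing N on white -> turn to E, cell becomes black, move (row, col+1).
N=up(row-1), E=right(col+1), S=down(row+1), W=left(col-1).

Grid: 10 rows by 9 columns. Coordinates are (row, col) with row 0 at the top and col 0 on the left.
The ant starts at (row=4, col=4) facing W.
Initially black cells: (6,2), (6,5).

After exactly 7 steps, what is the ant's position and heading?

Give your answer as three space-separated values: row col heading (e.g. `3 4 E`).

Answer: 4 3 N

Derivation:
Step 1: on WHITE (4,4): turn R to N, flip to black, move to (3,4). |black|=3
Step 2: on WHITE (3,4): turn R to E, flip to black, move to (3,5). |black|=4
Step 3: on WHITE (3,5): turn R to S, flip to black, move to (4,5). |black|=5
Step 4: on WHITE (4,5): turn R to W, flip to black, move to (4,4). |black|=6
Step 5: on BLACK (4,4): turn L to S, flip to white, move to (5,4). |black|=5
Step 6: on WHITE (5,4): turn R to W, flip to black, move to (5,3). |black|=6
Step 7: on WHITE (5,3): turn R to N, flip to black, move to (4,3). |black|=7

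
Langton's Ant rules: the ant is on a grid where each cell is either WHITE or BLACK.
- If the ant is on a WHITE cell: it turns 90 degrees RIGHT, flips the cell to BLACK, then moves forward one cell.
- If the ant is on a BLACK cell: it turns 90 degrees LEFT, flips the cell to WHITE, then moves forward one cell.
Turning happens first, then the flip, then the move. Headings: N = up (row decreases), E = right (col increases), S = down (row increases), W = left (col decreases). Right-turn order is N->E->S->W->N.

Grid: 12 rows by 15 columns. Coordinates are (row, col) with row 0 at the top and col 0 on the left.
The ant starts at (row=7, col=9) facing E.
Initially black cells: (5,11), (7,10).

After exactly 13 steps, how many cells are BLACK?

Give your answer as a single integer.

Step 1: on WHITE (7,9): turn R to S, flip to black, move to (8,9). |black|=3
Step 2: on WHITE (8,9): turn R to W, flip to black, move to (8,8). |black|=4
Step 3: on WHITE (8,8): turn R to N, flip to black, move to (7,8). |black|=5
Step 4: on WHITE (7,8): turn R to E, flip to black, move to (7,9). |black|=6
Step 5: on BLACK (7,9): turn L to N, flip to white, move to (6,9). |black|=5
Step 6: on WHITE (6,9): turn R to E, flip to black, move to (6,10). |black|=6
Step 7: on WHITE (6,10): turn R to S, flip to black, move to (7,10). |black|=7
Step 8: on BLACK (7,10): turn L to E, flip to white, move to (7,11). |black|=6
Step 9: on WHITE (7,11): turn R to S, flip to black, move to (8,11). |black|=7
Step 10: on WHITE (8,11): turn R to W, flip to black, move to (8,10). |black|=8
Step 11: on WHITE (8,10): turn R to N, flip to black, move to (7,10). |black|=9
Step 12: on WHITE (7,10): turn R to E, flip to black, move to (7,11). |black|=10
Step 13: on BLACK (7,11): turn L to N, flip to white, move to (6,11). |black|=9

Answer: 9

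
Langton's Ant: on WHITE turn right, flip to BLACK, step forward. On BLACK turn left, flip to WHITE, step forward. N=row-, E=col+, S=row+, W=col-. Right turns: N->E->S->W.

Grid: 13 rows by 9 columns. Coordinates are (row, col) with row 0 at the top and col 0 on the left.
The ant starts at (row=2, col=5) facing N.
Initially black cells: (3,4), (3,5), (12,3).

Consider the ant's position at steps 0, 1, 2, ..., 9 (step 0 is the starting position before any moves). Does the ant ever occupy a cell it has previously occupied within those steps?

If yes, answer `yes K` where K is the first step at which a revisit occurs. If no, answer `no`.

Step 1: on WHITE (2,5): turn R to E, flip to black, move to (2,6). |black|=4 — new cell
Step 2: on WHITE (2,6): turn R to S, flip to black, move to (3,6). |black|=5 — new cell
Step 3: on WHITE (3,6): turn R to W, flip to black, move to (3,5). |black|=6 — new cell
Step 4: on BLACK (3,5): turn L to S, flip to white, move to (4,5). |black|=5 — new cell
Step 5: on WHITE (4,5): turn R to W, flip to black, move to (4,4). |black|=6 — new cell
Step 6: on WHITE (4,4): turn R to N, flip to black, move to (3,4). |black|=7 — new cell
Step 7: on BLACK (3,4): turn L to W, flip to white, move to (3,3). |black|=6 — new cell
Step 8: on WHITE (3,3): turn R to N, flip to black, move to (2,3). |black|=7 — new cell
Step 9: on WHITE (2,3): turn R to E, flip to black, move to (2,4). |black|=8 — new cell
No revisit within 9 steps.

Answer: no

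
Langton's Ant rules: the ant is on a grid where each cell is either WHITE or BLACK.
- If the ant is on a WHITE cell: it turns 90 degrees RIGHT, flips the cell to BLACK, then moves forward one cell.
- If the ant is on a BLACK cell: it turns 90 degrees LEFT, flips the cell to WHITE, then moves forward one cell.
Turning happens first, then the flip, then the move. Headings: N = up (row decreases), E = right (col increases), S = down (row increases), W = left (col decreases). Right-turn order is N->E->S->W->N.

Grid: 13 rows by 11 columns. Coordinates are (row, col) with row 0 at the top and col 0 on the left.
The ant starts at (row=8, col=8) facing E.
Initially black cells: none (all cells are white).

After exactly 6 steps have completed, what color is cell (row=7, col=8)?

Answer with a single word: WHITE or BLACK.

Answer: BLACK

Derivation:
Step 1: on WHITE (8,8): turn R to S, flip to black, move to (9,8). |black|=1
Step 2: on WHITE (9,8): turn R to W, flip to black, move to (9,7). |black|=2
Step 3: on WHITE (9,7): turn R to N, flip to black, move to (8,7). |black|=3
Step 4: on WHITE (8,7): turn R to E, flip to black, move to (8,8). |black|=4
Step 5: on BLACK (8,8): turn L to N, flip to white, move to (7,8). |black|=3
Step 6: on WHITE (7,8): turn R to E, flip to black, move to (7,9). |black|=4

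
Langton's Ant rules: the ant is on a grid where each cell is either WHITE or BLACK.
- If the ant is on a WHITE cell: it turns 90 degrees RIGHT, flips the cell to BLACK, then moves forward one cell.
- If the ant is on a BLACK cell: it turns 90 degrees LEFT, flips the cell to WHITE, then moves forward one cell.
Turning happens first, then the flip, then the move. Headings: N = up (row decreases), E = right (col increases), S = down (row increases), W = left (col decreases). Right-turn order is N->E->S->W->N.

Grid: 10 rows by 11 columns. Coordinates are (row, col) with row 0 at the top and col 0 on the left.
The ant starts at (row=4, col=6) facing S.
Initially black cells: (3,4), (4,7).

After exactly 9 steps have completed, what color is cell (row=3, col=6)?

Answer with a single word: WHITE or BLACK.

Step 1: on WHITE (4,6): turn R to W, flip to black, move to (4,5). |black|=3
Step 2: on WHITE (4,5): turn R to N, flip to black, move to (3,5). |black|=4
Step 3: on WHITE (3,5): turn R to E, flip to black, move to (3,6). |black|=5
Step 4: on WHITE (3,6): turn R to S, flip to black, move to (4,6). |black|=6
Step 5: on BLACK (4,6): turn L to E, flip to white, move to (4,7). |black|=5
Step 6: on BLACK (4,7): turn L to N, flip to white, move to (3,7). |black|=4
Step 7: on WHITE (3,7): turn R to E, flip to black, move to (3,8). |black|=5
Step 8: on WHITE (3,8): turn R to S, flip to black, move to (4,8). |black|=6
Step 9: on WHITE (4,8): turn R to W, flip to black, move to (4,7). |black|=7

Answer: BLACK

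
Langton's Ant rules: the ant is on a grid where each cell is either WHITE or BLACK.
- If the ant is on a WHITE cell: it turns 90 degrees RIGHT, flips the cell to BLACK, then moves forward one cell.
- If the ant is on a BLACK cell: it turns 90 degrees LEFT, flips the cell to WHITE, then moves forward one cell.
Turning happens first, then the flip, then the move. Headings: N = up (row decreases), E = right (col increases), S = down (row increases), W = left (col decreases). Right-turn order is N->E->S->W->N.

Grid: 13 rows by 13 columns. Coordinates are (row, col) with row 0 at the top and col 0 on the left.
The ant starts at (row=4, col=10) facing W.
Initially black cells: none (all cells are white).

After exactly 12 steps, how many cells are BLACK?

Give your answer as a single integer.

Step 1: on WHITE (4,10): turn R to N, flip to black, move to (3,10). |black|=1
Step 2: on WHITE (3,10): turn R to E, flip to black, move to (3,11). |black|=2
Step 3: on WHITE (3,11): turn R to S, flip to black, move to (4,11). |black|=3
Step 4: on WHITE (4,11): turn R to W, flip to black, move to (4,10). |black|=4
Step 5: on BLACK (4,10): turn L to S, flip to white, move to (5,10). |black|=3
Step 6: on WHITE (5,10): turn R to W, flip to black, move to (5,9). |black|=4
Step 7: on WHITE (5,9): turn R to N, flip to black, move to (4,9). |black|=5
Step 8: on WHITE (4,9): turn R to E, flip to black, move to (4,10). |black|=6
Step 9: on WHITE (4,10): turn R to S, flip to black, move to (5,10). |black|=7
Step 10: on BLACK (5,10): turn L to E, flip to white, move to (5,11). |black|=6
Step 11: on WHITE (5,11): turn R to S, flip to black, move to (6,11). |black|=7
Step 12: on WHITE (6,11): turn R to W, flip to black, move to (6,10). |black|=8

Answer: 8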